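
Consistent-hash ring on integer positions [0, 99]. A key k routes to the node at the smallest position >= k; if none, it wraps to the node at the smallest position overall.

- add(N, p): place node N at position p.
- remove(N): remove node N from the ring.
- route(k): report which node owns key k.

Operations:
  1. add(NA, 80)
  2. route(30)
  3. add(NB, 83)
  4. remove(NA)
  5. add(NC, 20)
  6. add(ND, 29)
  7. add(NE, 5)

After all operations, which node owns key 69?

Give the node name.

Answer: NB

Derivation:
Op 1: add NA@80 -> ring=[80:NA]
Op 2: route key 30: smallest pos >= 30 is 80 -> NA
Op 3: add NB@83 -> ring=[80:NA,83:NB]
Op 4: remove NA -> ring=[83:NB]
Op 5: add NC@20 -> ring=[20:NC,83:NB]
Op 6: add ND@29 -> ring=[20:NC,29:ND,83:NB]
Op 7: add NE@5 -> ring=[5:NE,20:NC,29:ND,83:NB]
Final route key 69: smallest pos >= 69 is 83 -> NB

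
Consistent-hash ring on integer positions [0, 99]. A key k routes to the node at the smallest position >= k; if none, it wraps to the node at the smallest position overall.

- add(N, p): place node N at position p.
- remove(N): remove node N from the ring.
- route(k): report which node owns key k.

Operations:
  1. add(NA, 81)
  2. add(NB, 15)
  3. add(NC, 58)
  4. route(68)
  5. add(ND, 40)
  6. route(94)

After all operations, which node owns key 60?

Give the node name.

Answer: NA

Derivation:
Op 1: add NA@81 -> ring=[81:NA]
Op 2: add NB@15 -> ring=[15:NB,81:NA]
Op 3: add NC@58 -> ring=[15:NB,58:NC,81:NA]
Op 4: route key 68: smallest pos >= 68 is 81 -> NA
Op 5: add ND@40 -> ring=[15:NB,40:ND,58:NC,81:NA]
Op 6: route key 94: none >= 94, wrap to smallest pos 15 -> NB
Final route key 60: smallest pos >= 60 is 81 -> NA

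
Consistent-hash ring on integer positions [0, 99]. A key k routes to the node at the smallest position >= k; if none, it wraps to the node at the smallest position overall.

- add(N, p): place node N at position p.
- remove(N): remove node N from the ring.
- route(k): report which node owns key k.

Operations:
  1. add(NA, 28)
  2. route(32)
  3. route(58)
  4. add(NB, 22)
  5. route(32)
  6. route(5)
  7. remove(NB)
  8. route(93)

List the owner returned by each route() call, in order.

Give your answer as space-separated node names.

Answer: NA NA NB NB NA

Derivation:
Op 1: add NA@28 -> ring=[28:NA]
Op 2: route key 32: none >= 32, wrap to smallest pos 28 -> NA
Op 3: route key 58: none >= 58, wrap to smallest pos 28 -> NA
Op 4: add NB@22 -> ring=[22:NB,28:NA]
Op 5: route key 32: none >= 32, wrap to smallest pos 22 -> NB
Op 6: route key 5: smallest pos >= 5 is 22 -> NB
Op 7: remove NB -> ring=[28:NA]
Op 8: route key 93: none >= 93, wrap to smallest pos 28 -> NA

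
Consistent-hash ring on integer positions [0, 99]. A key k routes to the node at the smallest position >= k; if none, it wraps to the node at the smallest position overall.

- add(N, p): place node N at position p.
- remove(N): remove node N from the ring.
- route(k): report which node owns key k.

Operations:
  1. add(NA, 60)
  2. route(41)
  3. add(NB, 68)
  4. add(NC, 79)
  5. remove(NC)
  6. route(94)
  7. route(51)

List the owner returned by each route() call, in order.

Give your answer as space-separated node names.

Answer: NA NA NA

Derivation:
Op 1: add NA@60 -> ring=[60:NA]
Op 2: route key 41: smallest pos >= 41 is 60 -> NA
Op 3: add NB@68 -> ring=[60:NA,68:NB]
Op 4: add NC@79 -> ring=[60:NA,68:NB,79:NC]
Op 5: remove NC -> ring=[60:NA,68:NB]
Op 6: route key 94: none >= 94, wrap to smallest pos 60 -> NA
Op 7: route key 51: smallest pos >= 51 is 60 -> NA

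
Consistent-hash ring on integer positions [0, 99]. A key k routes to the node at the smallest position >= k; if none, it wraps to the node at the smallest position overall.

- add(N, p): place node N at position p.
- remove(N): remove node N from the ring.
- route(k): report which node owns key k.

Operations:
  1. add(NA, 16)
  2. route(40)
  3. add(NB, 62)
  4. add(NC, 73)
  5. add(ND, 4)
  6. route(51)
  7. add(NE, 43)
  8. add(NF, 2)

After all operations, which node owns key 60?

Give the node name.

Answer: NB

Derivation:
Op 1: add NA@16 -> ring=[16:NA]
Op 2: route key 40: none >= 40, wrap to smallest pos 16 -> NA
Op 3: add NB@62 -> ring=[16:NA,62:NB]
Op 4: add NC@73 -> ring=[16:NA,62:NB,73:NC]
Op 5: add ND@4 -> ring=[4:ND,16:NA,62:NB,73:NC]
Op 6: route key 51: smallest pos >= 51 is 62 -> NB
Op 7: add NE@43 -> ring=[4:ND,16:NA,43:NE,62:NB,73:NC]
Op 8: add NF@2 -> ring=[2:NF,4:ND,16:NA,43:NE,62:NB,73:NC]
Final route key 60: smallest pos >= 60 is 62 -> NB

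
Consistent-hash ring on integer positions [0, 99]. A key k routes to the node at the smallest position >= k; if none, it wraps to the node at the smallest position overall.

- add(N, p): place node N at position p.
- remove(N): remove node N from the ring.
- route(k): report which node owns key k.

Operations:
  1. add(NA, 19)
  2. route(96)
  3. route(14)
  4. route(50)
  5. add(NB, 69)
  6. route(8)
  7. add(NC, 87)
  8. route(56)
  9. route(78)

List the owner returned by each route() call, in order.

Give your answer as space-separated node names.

Op 1: add NA@19 -> ring=[19:NA]
Op 2: route key 96: none >= 96, wrap to smallest pos 19 -> NA
Op 3: route key 14: smallest pos >= 14 is 19 -> NA
Op 4: route key 50: none >= 50, wrap to smallest pos 19 -> NA
Op 5: add NB@69 -> ring=[19:NA,69:NB]
Op 6: route key 8: smallest pos >= 8 is 19 -> NA
Op 7: add NC@87 -> ring=[19:NA,69:NB,87:NC]
Op 8: route key 56: smallest pos >= 56 is 69 -> NB
Op 9: route key 78: smallest pos >= 78 is 87 -> NC

Answer: NA NA NA NA NB NC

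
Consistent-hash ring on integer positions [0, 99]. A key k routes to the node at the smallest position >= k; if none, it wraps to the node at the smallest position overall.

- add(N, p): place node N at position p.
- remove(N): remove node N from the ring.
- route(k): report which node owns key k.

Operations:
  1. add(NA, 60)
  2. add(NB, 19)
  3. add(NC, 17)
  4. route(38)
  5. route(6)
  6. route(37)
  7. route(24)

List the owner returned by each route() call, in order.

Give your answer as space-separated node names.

Answer: NA NC NA NA

Derivation:
Op 1: add NA@60 -> ring=[60:NA]
Op 2: add NB@19 -> ring=[19:NB,60:NA]
Op 3: add NC@17 -> ring=[17:NC,19:NB,60:NA]
Op 4: route key 38: smallest pos >= 38 is 60 -> NA
Op 5: route key 6: smallest pos >= 6 is 17 -> NC
Op 6: route key 37: smallest pos >= 37 is 60 -> NA
Op 7: route key 24: smallest pos >= 24 is 60 -> NA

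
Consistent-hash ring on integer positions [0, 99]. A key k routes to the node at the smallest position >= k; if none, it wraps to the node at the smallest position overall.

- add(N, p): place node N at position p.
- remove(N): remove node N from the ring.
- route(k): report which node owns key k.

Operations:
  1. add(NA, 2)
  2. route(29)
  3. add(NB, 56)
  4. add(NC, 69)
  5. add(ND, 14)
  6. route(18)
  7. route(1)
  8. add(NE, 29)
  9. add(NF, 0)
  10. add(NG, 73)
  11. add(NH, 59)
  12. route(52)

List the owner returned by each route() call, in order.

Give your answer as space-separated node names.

Op 1: add NA@2 -> ring=[2:NA]
Op 2: route key 29: none >= 29, wrap to smallest pos 2 -> NA
Op 3: add NB@56 -> ring=[2:NA,56:NB]
Op 4: add NC@69 -> ring=[2:NA,56:NB,69:NC]
Op 5: add ND@14 -> ring=[2:NA,14:ND,56:NB,69:NC]
Op 6: route key 18: smallest pos >= 18 is 56 -> NB
Op 7: route key 1: smallest pos >= 1 is 2 -> NA
Op 8: add NE@29 -> ring=[2:NA,14:ND,29:NE,56:NB,69:NC]
Op 9: add NF@0 -> ring=[0:NF,2:NA,14:ND,29:NE,56:NB,69:NC]
Op 10: add NG@73 -> ring=[0:NF,2:NA,14:ND,29:NE,56:NB,69:NC,73:NG]
Op 11: add NH@59 -> ring=[0:NF,2:NA,14:ND,29:NE,56:NB,59:NH,69:NC,73:NG]
Op 12: route key 52: smallest pos >= 52 is 56 -> NB

Answer: NA NB NA NB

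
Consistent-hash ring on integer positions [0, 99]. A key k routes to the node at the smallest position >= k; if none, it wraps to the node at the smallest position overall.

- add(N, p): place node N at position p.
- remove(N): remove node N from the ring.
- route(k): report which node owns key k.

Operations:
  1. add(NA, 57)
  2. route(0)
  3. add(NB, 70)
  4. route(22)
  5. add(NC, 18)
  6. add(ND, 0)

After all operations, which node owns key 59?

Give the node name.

Op 1: add NA@57 -> ring=[57:NA]
Op 2: route key 0: smallest pos >= 0 is 57 -> NA
Op 3: add NB@70 -> ring=[57:NA,70:NB]
Op 4: route key 22: smallest pos >= 22 is 57 -> NA
Op 5: add NC@18 -> ring=[18:NC,57:NA,70:NB]
Op 6: add ND@0 -> ring=[0:ND,18:NC,57:NA,70:NB]
Final route key 59: smallest pos >= 59 is 70 -> NB

Answer: NB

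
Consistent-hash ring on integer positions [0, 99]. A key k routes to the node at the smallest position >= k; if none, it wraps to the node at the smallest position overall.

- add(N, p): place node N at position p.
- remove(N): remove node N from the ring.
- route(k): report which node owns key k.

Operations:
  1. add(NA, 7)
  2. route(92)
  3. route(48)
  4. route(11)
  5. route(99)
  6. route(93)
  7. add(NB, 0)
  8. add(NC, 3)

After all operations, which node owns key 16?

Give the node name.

Answer: NB

Derivation:
Op 1: add NA@7 -> ring=[7:NA]
Op 2: route key 92: none >= 92, wrap to smallest pos 7 -> NA
Op 3: route key 48: none >= 48, wrap to smallest pos 7 -> NA
Op 4: route key 11: none >= 11, wrap to smallest pos 7 -> NA
Op 5: route key 99: none >= 99, wrap to smallest pos 7 -> NA
Op 6: route key 93: none >= 93, wrap to smallest pos 7 -> NA
Op 7: add NB@0 -> ring=[0:NB,7:NA]
Op 8: add NC@3 -> ring=[0:NB,3:NC,7:NA]
Final route key 16: none >= 16, wrap to smallest pos 0 -> NB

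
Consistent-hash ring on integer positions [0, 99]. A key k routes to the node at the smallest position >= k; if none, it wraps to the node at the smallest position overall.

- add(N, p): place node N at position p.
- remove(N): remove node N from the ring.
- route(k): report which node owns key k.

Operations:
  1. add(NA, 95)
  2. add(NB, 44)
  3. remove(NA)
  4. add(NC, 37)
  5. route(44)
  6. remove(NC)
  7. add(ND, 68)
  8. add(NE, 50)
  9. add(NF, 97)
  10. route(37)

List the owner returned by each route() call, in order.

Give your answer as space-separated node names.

Op 1: add NA@95 -> ring=[95:NA]
Op 2: add NB@44 -> ring=[44:NB,95:NA]
Op 3: remove NA -> ring=[44:NB]
Op 4: add NC@37 -> ring=[37:NC,44:NB]
Op 5: route key 44: smallest pos >= 44 is 44 -> NB
Op 6: remove NC -> ring=[44:NB]
Op 7: add ND@68 -> ring=[44:NB,68:ND]
Op 8: add NE@50 -> ring=[44:NB,50:NE,68:ND]
Op 9: add NF@97 -> ring=[44:NB,50:NE,68:ND,97:NF]
Op 10: route key 37: smallest pos >= 37 is 44 -> NB

Answer: NB NB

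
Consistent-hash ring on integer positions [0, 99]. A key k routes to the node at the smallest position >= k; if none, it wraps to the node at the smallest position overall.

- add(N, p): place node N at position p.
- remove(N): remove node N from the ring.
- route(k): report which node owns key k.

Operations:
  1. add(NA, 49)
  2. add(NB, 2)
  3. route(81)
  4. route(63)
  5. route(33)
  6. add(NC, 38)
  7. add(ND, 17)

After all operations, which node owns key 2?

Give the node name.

Answer: NB

Derivation:
Op 1: add NA@49 -> ring=[49:NA]
Op 2: add NB@2 -> ring=[2:NB,49:NA]
Op 3: route key 81: none >= 81, wrap to smallest pos 2 -> NB
Op 4: route key 63: none >= 63, wrap to smallest pos 2 -> NB
Op 5: route key 33: smallest pos >= 33 is 49 -> NA
Op 6: add NC@38 -> ring=[2:NB,38:NC,49:NA]
Op 7: add ND@17 -> ring=[2:NB,17:ND,38:NC,49:NA]
Final route key 2: smallest pos >= 2 is 2 -> NB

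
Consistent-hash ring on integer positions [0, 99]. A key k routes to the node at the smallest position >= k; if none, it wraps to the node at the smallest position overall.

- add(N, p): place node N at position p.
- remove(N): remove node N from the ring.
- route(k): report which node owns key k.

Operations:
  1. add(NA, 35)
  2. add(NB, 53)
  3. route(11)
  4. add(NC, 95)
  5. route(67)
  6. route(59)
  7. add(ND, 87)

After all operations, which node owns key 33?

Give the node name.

Op 1: add NA@35 -> ring=[35:NA]
Op 2: add NB@53 -> ring=[35:NA,53:NB]
Op 3: route key 11: smallest pos >= 11 is 35 -> NA
Op 4: add NC@95 -> ring=[35:NA,53:NB,95:NC]
Op 5: route key 67: smallest pos >= 67 is 95 -> NC
Op 6: route key 59: smallest pos >= 59 is 95 -> NC
Op 7: add ND@87 -> ring=[35:NA,53:NB,87:ND,95:NC]
Final route key 33: smallest pos >= 33 is 35 -> NA

Answer: NA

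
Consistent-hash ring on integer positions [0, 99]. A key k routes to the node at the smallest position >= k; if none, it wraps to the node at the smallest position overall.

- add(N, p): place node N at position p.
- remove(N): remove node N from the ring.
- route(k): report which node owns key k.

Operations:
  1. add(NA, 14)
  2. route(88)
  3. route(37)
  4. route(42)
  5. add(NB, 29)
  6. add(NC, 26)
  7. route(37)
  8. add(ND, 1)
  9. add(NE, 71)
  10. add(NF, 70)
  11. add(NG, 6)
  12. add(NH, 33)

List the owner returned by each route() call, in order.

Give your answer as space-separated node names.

Op 1: add NA@14 -> ring=[14:NA]
Op 2: route key 88: none >= 88, wrap to smallest pos 14 -> NA
Op 3: route key 37: none >= 37, wrap to smallest pos 14 -> NA
Op 4: route key 42: none >= 42, wrap to smallest pos 14 -> NA
Op 5: add NB@29 -> ring=[14:NA,29:NB]
Op 6: add NC@26 -> ring=[14:NA,26:NC,29:NB]
Op 7: route key 37: none >= 37, wrap to smallest pos 14 -> NA
Op 8: add ND@1 -> ring=[1:ND,14:NA,26:NC,29:NB]
Op 9: add NE@71 -> ring=[1:ND,14:NA,26:NC,29:NB,71:NE]
Op 10: add NF@70 -> ring=[1:ND,14:NA,26:NC,29:NB,70:NF,71:NE]
Op 11: add NG@6 -> ring=[1:ND,6:NG,14:NA,26:NC,29:NB,70:NF,71:NE]
Op 12: add NH@33 -> ring=[1:ND,6:NG,14:NA,26:NC,29:NB,33:NH,70:NF,71:NE]

Answer: NA NA NA NA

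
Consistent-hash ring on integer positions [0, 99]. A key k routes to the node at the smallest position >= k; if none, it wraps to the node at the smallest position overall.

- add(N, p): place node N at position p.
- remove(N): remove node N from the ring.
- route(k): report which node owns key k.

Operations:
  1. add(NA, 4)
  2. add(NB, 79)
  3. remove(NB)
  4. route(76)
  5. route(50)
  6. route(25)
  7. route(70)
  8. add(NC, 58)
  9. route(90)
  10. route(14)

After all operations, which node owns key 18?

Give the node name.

Answer: NC

Derivation:
Op 1: add NA@4 -> ring=[4:NA]
Op 2: add NB@79 -> ring=[4:NA,79:NB]
Op 3: remove NB -> ring=[4:NA]
Op 4: route key 76: none >= 76, wrap to smallest pos 4 -> NA
Op 5: route key 50: none >= 50, wrap to smallest pos 4 -> NA
Op 6: route key 25: none >= 25, wrap to smallest pos 4 -> NA
Op 7: route key 70: none >= 70, wrap to smallest pos 4 -> NA
Op 8: add NC@58 -> ring=[4:NA,58:NC]
Op 9: route key 90: none >= 90, wrap to smallest pos 4 -> NA
Op 10: route key 14: smallest pos >= 14 is 58 -> NC
Final route key 18: smallest pos >= 18 is 58 -> NC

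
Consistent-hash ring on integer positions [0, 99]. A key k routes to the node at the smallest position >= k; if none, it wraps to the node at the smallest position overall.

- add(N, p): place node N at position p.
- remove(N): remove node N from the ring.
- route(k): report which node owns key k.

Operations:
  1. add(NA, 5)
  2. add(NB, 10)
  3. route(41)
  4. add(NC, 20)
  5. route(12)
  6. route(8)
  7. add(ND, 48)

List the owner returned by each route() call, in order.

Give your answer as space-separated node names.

Answer: NA NC NB

Derivation:
Op 1: add NA@5 -> ring=[5:NA]
Op 2: add NB@10 -> ring=[5:NA,10:NB]
Op 3: route key 41: none >= 41, wrap to smallest pos 5 -> NA
Op 4: add NC@20 -> ring=[5:NA,10:NB,20:NC]
Op 5: route key 12: smallest pos >= 12 is 20 -> NC
Op 6: route key 8: smallest pos >= 8 is 10 -> NB
Op 7: add ND@48 -> ring=[5:NA,10:NB,20:NC,48:ND]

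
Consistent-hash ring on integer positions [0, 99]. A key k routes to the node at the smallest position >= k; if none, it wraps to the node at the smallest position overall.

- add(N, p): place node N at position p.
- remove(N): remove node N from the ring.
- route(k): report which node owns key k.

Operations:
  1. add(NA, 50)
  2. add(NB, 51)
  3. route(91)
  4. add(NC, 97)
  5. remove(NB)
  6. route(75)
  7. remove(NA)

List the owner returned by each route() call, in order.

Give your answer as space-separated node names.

Op 1: add NA@50 -> ring=[50:NA]
Op 2: add NB@51 -> ring=[50:NA,51:NB]
Op 3: route key 91: none >= 91, wrap to smallest pos 50 -> NA
Op 4: add NC@97 -> ring=[50:NA,51:NB,97:NC]
Op 5: remove NB -> ring=[50:NA,97:NC]
Op 6: route key 75: smallest pos >= 75 is 97 -> NC
Op 7: remove NA -> ring=[97:NC]

Answer: NA NC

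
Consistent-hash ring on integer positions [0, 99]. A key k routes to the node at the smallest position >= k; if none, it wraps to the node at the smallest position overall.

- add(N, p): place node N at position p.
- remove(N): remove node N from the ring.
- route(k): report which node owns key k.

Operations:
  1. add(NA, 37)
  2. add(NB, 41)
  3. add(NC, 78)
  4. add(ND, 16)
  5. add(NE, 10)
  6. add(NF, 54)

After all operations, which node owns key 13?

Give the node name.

Answer: ND

Derivation:
Op 1: add NA@37 -> ring=[37:NA]
Op 2: add NB@41 -> ring=[37:NA,41:NB]
Op 3: add NC@78 -> ring=[37:NA,41:NB,78:NC]
Op 4: add ND@16 -> ring=[16:ND,37:NA,41:NB,78:NC]
Op 5: add NE@10 -> ring=[10:NE,16:ND,37:NA,41:NB,78:NC]
Op 6: add NF@54 -> ring=[10:NE,16:ND,37:NA,41:NB,54:NF,78:NC]
Final route key 13: smallest pos >= 13 is 16 -> ND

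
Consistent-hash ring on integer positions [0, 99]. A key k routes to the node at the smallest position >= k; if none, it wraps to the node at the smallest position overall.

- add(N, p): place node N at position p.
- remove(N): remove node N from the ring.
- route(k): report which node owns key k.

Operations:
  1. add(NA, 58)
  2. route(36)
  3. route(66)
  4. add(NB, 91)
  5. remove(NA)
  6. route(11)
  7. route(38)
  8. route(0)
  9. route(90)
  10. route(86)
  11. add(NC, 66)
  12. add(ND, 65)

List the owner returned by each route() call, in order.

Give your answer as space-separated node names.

Answer: NA NA NB NB NB NB NB

Derivation:
Op 1: add NA@58 -> ring=[58:NA]
Op 2: route key 36: smallest pos >= 36 is 58 -> NA
Op 3: route key 66: none >= 66, wrap to smallest pos 58 -> NA
Op 4: add NB@91 -> ring=[58:NA,91:NB]
Op 5: remove NA -> ring=[91:NB]
Op 6: route key 11: smallest pos >= 11 is 91 -> NB
Op 7: route key 38: smallest pos >= 38 is 91 -> NB
Op 8: route key 0: smallest pos >= 0 is 91 -> NB
Op 9: route key 90: smallest pos >= 90 is 91 -> NB
Op 10: route key 86: smallest pos >= 86 is 91 -> NB
Op 11: add NC@66 -> ring=[66:NC,91:NB]
Op 12: add ND@65 -> ring=[65:ND,66:NC,91:NB]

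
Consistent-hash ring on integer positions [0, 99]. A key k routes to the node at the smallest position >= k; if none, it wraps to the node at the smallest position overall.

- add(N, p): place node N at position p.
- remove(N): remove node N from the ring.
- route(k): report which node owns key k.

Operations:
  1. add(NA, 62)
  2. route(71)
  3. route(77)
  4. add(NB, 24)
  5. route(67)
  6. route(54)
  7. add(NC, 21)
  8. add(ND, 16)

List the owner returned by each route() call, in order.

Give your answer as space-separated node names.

Op 1: add NA@62 -> ring=[62:NA]
Op 2: route key 71: none >= 71, wrap to smallest pos 62 -> NA
Op 3: route key 77: none >= 77, wrap to smallest pos 62 -> NA
Op 4: add NB@24 -> ring=[24:NB,62:NA]
Op 5: route key 67: none >= 67, wrap to smallest pos 24 -> NB
Op 6: route key 54: smallest pos >= 54 is 62 -> NA
Op 7: add NC@21 -> ring=[21:NC,24:NB,62:NA]
Op 8: add ND@16 -> ring=[16:ND,21:NC,24:NB,62:NA]

Answer: NA NA NB NA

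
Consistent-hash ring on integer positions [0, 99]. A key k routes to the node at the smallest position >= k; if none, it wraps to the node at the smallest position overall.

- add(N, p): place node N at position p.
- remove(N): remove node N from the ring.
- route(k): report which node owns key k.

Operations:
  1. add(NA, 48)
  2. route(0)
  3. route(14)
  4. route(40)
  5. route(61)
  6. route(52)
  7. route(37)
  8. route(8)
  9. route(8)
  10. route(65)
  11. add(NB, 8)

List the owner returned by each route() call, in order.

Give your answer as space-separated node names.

Op 1: add NA@48 -> ring=[48:NA]
Op 2: route key 0: smallest pos >= 0 is 48 -> NA
Op 3: route key 14: smallest pos >= 14 is 48 -> NA
Op 4: route key 40: smallest pos >= 40 is 48 -> NA
Op 5: route key 61: none >= 61, wrap to smallest pos 48 -> NA
Op 6: route key 52: none >= 52, wrap to smallest pos 48 -> NA
Op 7: route key 37: smallest pos >= 37 is 48 -> NA
Op 8: route key 8: smallest pos >= 8 is 48 -> NA
Op 9: route key 8: smallest pos >= 8 is 48 -> NA
Op 10: route key 65: none >= 65, wrap to smallest pos 48 -> NA
Op 11: add NB@8 -> ring=[8:NB,48:NA]

Answer: NA NA NA NA NA NA NA NA NA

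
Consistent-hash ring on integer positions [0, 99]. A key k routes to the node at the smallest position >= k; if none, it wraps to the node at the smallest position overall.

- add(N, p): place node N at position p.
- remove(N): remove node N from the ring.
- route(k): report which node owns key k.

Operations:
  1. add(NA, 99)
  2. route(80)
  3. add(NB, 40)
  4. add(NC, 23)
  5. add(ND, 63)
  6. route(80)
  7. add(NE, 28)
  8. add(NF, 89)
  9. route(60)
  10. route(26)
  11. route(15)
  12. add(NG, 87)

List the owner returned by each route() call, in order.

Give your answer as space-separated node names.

Answer: NA NA ND NE NC

Derivation:
Op 1: add NA@99 -> ring=[99:NA]
Op 2: route key 80: smallest pos >= 80 is 99 -> NA
Op 3: add NB@40 -> ring=[40:NB,99:NA]
Op 4: add NC@23 -> ring=[23:NC,40:NB,99:NA]
Op 5: add ND@63 -> ring=[23:NC,40:NB,63:ND,99:NA]
Op 6: route key 80: smallest pos >= 80 is 99 -> NA
Op 7: add NE@28 -> ring=[23:NC,28:NE,40:NB,63:ND,99:NA]
Op 8: add NF@89 -> ring=[23:NC,28:NE,40:NB,63:ND,89:NF,99:NA]
Op 9: route key 60: smallest pos >= 60 is 63 -> ND
Op 10: route key 26: smallest pos >= 26 is 28 -> NE
Op 11: route key 15: smallest pos >= 15 is 23 -> NC
Op 12: add NG@87 -> ring=[23:NC,28:NE,40:NB,63:ND,87:NG,89:NF,99:NA]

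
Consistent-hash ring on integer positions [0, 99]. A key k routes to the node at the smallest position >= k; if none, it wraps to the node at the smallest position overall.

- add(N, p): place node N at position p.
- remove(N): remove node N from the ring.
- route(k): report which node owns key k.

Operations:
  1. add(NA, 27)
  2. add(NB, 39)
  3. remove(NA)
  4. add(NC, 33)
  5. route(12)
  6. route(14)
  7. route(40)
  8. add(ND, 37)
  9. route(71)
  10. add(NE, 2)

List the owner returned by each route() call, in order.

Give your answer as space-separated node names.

Answer: NC NC NC NC

Derivation:
Op 1: add NA@27 -> ring=[27:NA]
Op 2: add NB@39 -> ring=[27:NA,39:NB]
Op 3: remove NA -> ring=[39:NB]
Op 4: add NC@33 -> ring=[33:NC,39:NB]
Op 5: route key 12: smallest pos >= 12 is 33 -> NC
Op 6: route key 14: smallest pos >= 14 is 33 -> NC
Op 7: route key 40: none >= 40, wrap to smallest pos 33 -> NC
Op 8: add ND@37 -> ring=[33:NC,37:ND,39:NB]
Op 9: route key 71: none >= 71, wrap to smallest pos 33 -> NC
Op 10: add NE@2 -> ring=[2:NE,33:NC,37:ND,39:NB]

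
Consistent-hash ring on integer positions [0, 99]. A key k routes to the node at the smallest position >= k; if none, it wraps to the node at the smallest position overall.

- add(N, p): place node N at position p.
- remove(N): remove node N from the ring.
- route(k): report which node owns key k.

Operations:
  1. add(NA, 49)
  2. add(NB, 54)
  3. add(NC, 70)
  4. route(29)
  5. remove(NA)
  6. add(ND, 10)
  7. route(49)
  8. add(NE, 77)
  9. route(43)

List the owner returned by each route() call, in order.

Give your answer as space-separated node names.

Op 1: add NA@49 -> ring=[49:NA]
Op 2: add NB@54 -> ring=[49:NA,54:NB]
Op 3: add NC@70 -> ring=[49:NA,54:NB,70:NC]
Op 4: route key 29: smallest pos >= 29 is 49 -> NA
Op 5: remove NA -> ring=[54:NB,70:NC]
Op 6: add ND@10 -> ring=[10:ND,54:NB,70:NC]
Op 7: route key 49: smallest pos >= 49 is 54 -> NB
Op 8: add NE@77 -> ring=[10:ND,54:NB,70:NC,77:NE]
Op 9: route key 43: smallest pos >= 43 is 54 -> NB

Answer: NA NB NB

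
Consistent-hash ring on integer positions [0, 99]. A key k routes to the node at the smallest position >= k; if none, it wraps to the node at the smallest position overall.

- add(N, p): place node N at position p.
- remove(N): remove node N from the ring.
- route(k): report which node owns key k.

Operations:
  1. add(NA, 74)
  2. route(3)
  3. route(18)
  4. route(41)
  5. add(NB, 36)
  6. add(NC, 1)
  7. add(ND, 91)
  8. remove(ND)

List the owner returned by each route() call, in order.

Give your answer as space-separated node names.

Op 1: add NA@74 -> ring=[74:NA]
Op 2: route key 3: smallest pos >= 3 is 74 -> NA
Op 3: route key 18: smallest pos >= 18 is 74 -> NA
Op 4: route key 41: smallest pos >= 41 is 74 -> NA
Op 5: add NB@36 -> ring=[36:NB,74:NA]
Op 6: add NC@1 -> ring=[1:NC,36:NB,74:NA]
Op 7: add ND@91 -> ring=[1:NC,36:NB,74:NA,91:ND]
Op 8: remove ND -> ring=[1:NC,36:NB,74:NA]

Answer: NA NA NA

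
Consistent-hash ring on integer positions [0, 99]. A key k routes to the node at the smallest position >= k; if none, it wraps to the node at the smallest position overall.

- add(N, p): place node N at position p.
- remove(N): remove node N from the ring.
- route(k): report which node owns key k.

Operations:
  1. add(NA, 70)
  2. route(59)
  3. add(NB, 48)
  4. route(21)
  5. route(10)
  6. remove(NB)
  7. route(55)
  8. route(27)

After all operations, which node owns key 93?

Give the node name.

Op 1: add NA@70 -> ring=[70:NA]
Op 2: route key 59: smallest pos >= 59 is 70 -> NA
Op 3: add NB@48 -> ring=[48:NB,70:NA]
Op 4: route key 21: smallest pos >= 21 is 48 -> NB
Op 5: route key 10: smallest pos >= 10 is 48 -> NB
Op 6: remove NB -> ring=[70:NA]
Op 7: route key 55: smallest pos >= 55 is 70 -> NA
Op 8: route key 27: smallest pos >= 27 is 70 -> NA
Final route key 93: none >= 93, wrap to smallest pos 70 -> NA

Answer: NA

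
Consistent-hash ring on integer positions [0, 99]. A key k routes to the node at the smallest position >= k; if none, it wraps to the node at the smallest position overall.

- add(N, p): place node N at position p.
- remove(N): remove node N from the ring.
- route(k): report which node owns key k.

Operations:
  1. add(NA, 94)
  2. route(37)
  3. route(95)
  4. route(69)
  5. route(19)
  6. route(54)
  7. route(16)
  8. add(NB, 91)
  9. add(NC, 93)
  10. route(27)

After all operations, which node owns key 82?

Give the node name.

Op 1: add NA@94 -> ring=[94:NA]
Op 2: route key 37: smallest pos >= 37 is 94 -> NA
Op 3: route key 95: none >= 95, wrap to smallest pos 94 -> NA
Op 4: route key 69: smallest pos >= 69 is 94 -> NA
Op 5: route key 19: smallest pos >= 19 is 94 -> NA
Op 6: route key 54: smallest pos >= 54 is 94 -> NA
Op 7: route key 16: smallest pos >= 16 is 94 -> NA
Op 8: add NB@91 -> ring=[91:NB,94:NA]
Op 9: add NC@93 -> ring=[91:NB,93:NC,94:NA]
Op 10: route key 27: smallest pos >= 27 is 91 -> NB
Final route key 82: smallest pos >= 82 is 91 -> NB

Answer: NB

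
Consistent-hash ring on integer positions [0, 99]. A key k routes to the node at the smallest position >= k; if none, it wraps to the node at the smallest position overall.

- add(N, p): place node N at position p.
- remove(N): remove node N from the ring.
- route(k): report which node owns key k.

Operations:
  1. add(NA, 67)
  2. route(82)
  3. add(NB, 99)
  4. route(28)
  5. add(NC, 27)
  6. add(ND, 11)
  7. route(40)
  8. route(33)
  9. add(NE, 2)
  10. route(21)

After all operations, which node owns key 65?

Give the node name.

Answer: NA

Derivation:
Op 1: add NA@67 -> ring=[67:NA]
Op 2: route key 82: none >= 82, wrap to smallest pos 67 -> NA
Op 3: add NB@99 -> ring=[67:NA,99:NB]
Op 4: route key 28: smallest pos >= 28 is 67 -> NA
Op 5: add NC@27 -> ring=[27:NC,67:NA,99:NB]
Op 6: add ND@11 -> ring=[11:ND,27:NC,67:NA,99:NB]
Op 7: route key 40: smallest pos >= 40 is 67 -> NA
Op 8: route key 33: smallest pos >= 33 is 67 -> NA
Op 9: add NE@2 -> ring=[2:NE,11:ND,27:NC,67:NA,99:NB]
Op 10: route key 21: smallest pos >= 21 is 27 -> NC
Final route key 65: smallest pos >= 65 is 67 -> NA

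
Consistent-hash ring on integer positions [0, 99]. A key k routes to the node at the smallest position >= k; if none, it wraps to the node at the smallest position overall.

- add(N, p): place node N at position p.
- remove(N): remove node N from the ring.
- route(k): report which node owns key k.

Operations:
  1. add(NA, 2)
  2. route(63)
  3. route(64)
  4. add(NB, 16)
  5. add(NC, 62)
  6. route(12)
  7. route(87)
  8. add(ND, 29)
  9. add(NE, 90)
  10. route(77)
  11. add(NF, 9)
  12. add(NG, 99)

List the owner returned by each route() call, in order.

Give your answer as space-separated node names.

Answer: NA NA NB NA NE

Derivation:
Op 1: add NA@2 -> ring=[2:NA]
Op 2: route key 63: none >= 63, wrap to smallest pos 2 -> NA
Op 3: route key 64: none >= 64, wrap to smallest pos 2 -> NA
Op 4: add NB@16 -> ring=[2:NA,16:NB]
Op 5: add NC@62 -> ring=[2:NA,16:NB,62:NC]
Op 6: route key 12: smallest pos >= 12 is 16 -> NB
Op 7: route key 87: none >= 87, wrap to smallest pos 2 -> NA
Op 8: add ND@29 -> ring=[2:NA,16:NB,29:ND,62:NC]
Op 9: add NE@90 -> ring=[2:NA,16:NB,29:ND,62:NC,90:NE]
Op 10: route key 77: smallest pos >= 77 is 90 -> NE
Op 11: add NF@9 -> ring=[2:NA,9:NF,16:NB,29:ND,62:NC,90:NE]
Op 12: add NG@99 -> ring=[2:NA,9:NF,16:NB,29:ND,62:NC,90:NE,99:NG]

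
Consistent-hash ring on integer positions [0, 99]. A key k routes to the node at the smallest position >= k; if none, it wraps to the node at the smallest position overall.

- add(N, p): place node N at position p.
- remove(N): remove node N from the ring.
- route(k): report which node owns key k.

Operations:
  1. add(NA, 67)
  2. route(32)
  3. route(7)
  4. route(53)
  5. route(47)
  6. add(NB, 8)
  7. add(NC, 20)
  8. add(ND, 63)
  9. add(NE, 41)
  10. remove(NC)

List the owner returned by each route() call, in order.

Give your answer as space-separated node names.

Op 1: add NA@67 -> ring=[67:NA]
Op 2: route key 32: smallest pos >= 32 is 67 -> NA
Op 3: route key 7: smallest pos >= 7 is 67 -> NA
Op 4: route key 53: smallest pos >= 53 is 67 -> NA
Op 5: route key 47: smallest pos >= 47 is 67 -> NA
Op 6: add NB@8 -> ring=[8:NB,67:NA]
Op 7: add NC@20 -> ring=[8:NB,20:NC,67:NA]
Op 8: add ND@63 -> ring=[8:NB,20:NC,63:ND,67:NA]
Op 9: add NE@41 -> ring=[8:NB,20:NC,41:NE,63:ND,67:NA]
Op 10: remove NC -> ring=[8:NB,41:NE,63:ND,67:NA]

Answer: NA NA NA NA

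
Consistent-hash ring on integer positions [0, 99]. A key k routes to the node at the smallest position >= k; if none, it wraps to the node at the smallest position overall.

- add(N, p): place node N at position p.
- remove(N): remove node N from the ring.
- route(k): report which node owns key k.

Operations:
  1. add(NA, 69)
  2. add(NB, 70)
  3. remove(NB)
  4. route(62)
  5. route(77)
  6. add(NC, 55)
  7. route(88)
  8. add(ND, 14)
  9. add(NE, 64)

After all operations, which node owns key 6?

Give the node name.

Answer: ND

Derivation:
Op 1: add NA@69 -> ring=[69:NA]
Op 2: add NB@70 -> ring=[69:NA,70:NB]
Op 3: remove NB -> ring=[69:NA]
Op 4: route key 62: smallest pos >= 62 is 69 -> NA
Op 5: route key 77: none >= 77, wrap to smallest pos 69 -> NA
Op 6: add NC@55 -> ring=[55:NC,69:NA]
Op 7: route key 88: none >= 88, wrap to smallest pos 55 -> NC
Op 8: add ND@14 -> ring=[14:ND,55:NC,69:NA]
Op 9: add NE@64 -> ring=[14:ND,55:NC,64:NE,69:NA]
Final route key 6: smallest pos >= 6 is 14 -> ND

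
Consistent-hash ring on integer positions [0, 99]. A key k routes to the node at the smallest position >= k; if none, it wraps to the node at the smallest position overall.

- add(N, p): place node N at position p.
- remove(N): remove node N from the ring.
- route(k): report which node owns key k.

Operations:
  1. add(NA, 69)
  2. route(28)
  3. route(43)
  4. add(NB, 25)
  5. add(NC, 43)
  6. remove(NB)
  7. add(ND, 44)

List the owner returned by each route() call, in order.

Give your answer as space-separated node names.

Answer: NA NA

Derivation:
Op 1: add NA@69 -> ring=[69:NA]
Op 2: route key 28: smallest pos >= 28 is 69 -> NA
Op 3: route key 43: smallest pos >= 43 is 69 -> NA
Op 4: add NB@25 -> ring=[25:NB,69:NA]
Op 5: add NC@43 -> ring=[25:NB,43:NC,69:NA]
Op 6: remove NB -> ring=[43:NC,69:NA]
Op 7: add ND@44 -> ring=[43:NC,44:ND,69:NA]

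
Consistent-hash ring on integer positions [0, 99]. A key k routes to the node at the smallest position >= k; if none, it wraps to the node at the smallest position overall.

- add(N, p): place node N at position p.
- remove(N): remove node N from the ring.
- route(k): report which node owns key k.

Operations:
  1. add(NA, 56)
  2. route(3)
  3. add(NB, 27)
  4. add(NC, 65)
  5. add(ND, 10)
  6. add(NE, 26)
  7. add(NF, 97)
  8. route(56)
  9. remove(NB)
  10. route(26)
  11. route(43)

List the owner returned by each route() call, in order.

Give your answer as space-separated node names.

Op 1: add NA@56 -> ring=[56:NA]
Op 2: route key 3: smallest pos >= 3 is 56 -> NA
Op 3: add NB@27 -> ring=[27:NB,56:NA]
Op 4: add NC@65 -> ring=[27:NB,56:NA,65:NC]
Op 5: add ND@10 -> ring=[10:ND,27:NB,56:NA,65:NC]
Op 6: add NE@26 -> ring=[10:ND,26:NE,27:NB,56:NA,65:NC]
Op 7: add NF@97 -> ring=[10:ND,26:NE,27:NB,56:NA,65:NC,97:NF]
Op 8: route key 56: smallest pos >= 56 is 56 -> NA
Op 9: remove NB -> ring=[10:ND,26:NE,56:NA,65:NC,97:NF]
Op 10: route key 26: smallest pos >= 26 is 26 -> NE
Op 11: route key 43: smallest pos >= 43 is 56 -> NA

Answer: NA NA NE NA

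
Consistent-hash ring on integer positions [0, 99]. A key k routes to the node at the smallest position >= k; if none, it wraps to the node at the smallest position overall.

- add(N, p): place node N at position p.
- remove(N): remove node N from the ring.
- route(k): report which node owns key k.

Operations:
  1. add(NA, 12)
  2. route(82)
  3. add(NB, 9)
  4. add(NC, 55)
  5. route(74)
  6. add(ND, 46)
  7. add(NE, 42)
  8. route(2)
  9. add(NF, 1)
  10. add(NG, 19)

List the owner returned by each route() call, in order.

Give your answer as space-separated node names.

Op 1: add NA@12 -> ring=[12:NA]
Op 2: route key 82: none >= 82, wrap to smallest pos 12 -> NA
Op 3: add NB@9 -> ring=[9:NB,12:NA]
Op 4: add NC@55 -> ring=[9:NB,12:NA,55:NC]
Op 5: route key 74: none >= 74, wrap to smallest pos 9 -> NB
Op 6: add ND@46 -> ring=[9:NB,12:NA,46:ND,55:NC]
Op 7: add NE@42 -> ring=[9:NB,12:NA,42:NE,46:ND,55:NC]
Op 8: route key 2: smallest pos >= 2 is 9 -> NB
Op 9: add NF@1 -> ring=[1:NF,9:NB,12:NA,42:NE,46:ND,55:NC]
Op 10: add NG@19 -> ring=[1:NF,9:NB,12:NA,19:NG,42:NE,46:ND,55:NC]

Answer: NA NB NB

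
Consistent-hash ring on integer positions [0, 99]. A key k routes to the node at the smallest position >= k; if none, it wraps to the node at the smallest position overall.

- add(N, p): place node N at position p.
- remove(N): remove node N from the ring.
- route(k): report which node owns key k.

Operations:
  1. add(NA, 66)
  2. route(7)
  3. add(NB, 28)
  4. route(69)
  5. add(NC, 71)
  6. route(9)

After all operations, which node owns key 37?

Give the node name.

Op 1: add NA@66 -> ring=[66:NA]
Op 2: route key 7: smallest pos >= 7 is 66 -> NA
Op 3: add NB@28 -> ring=[28:NB,66:NA]
Op 4: route key 69: none >= 69, wrap to smallest pos 28 -> NB
Op 5: add NC@71 -> ring=[28:NB,66:NA,71:NC]
Op 6: route key 9: smallest pos >= 9 is 28 -> NB
Final route key 37: smallest pos >= 37 is 66 -> NA

Answer: NA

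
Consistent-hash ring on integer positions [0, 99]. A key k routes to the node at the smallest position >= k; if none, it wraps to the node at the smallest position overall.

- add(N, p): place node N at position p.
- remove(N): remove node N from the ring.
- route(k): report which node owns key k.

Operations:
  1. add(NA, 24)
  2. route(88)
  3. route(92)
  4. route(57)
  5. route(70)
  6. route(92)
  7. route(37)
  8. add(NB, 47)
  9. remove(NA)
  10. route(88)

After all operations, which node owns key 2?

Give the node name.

Answer: NB

Derivation:
Op 1: add NA@24 -> ring=[24:NA]
Op 2: route key 88: none >= 88, wrap to smallest pos 24 -> NA
Op 3: route key 92: none >= 92, wrap to smallest pos 24 -> NA
Op 4: route key 57: none >= 57, wrap to smallest pos 24 -> NA
Op 5: route key 70: none >= 70, wrap to smallest pos 24 -> NA
Op 6: route key 92: none >= 92, wrap to smallest pos 24 -> NA
Op 7: route key 37: none >= 37, wrap to smallest pos 24 -> NA
Op 8: add NB@47 -> ring=[24:NA,47:NB]
Op 9: remove NA -> ring=[47:NB]
Op 10: route key 88: none >= 88, wrap to smallest pos 47 -> NB
Final route key 2: smallest pos >= 2 is 47 -> NB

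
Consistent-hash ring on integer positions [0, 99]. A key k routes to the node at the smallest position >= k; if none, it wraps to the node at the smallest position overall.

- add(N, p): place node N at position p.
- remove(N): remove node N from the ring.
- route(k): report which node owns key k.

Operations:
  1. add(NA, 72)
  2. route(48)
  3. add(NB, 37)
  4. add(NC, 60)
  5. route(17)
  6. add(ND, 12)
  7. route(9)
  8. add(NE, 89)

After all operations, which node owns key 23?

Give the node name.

Op 1: add NA@72 -> ring=[72:NA]
Op 2: route key 48: smallest pos >= 48 is 72 -> NA
Op 3: add NB@37 -> ring=[37:NB,72:NA]
Op 4: add NC@60 -> ring=[37:NB,60:NC,72:NA]
Op 5: route key 17: smallest pos >= 17 is 37 -> NB
Op 6: add ND@12 -> ring=[12:ND,37:NB,60:NC,72:NA]
Op 7: route key 9: smallest pos >= 9 is 12 -> ND
Op 8: add NE@89 -> ring=[12:ND,37:NB,60:NC,72:NA,89:NE]
Final route key 23: smallest pos >= 23 is 37 -> NB

Answer: NB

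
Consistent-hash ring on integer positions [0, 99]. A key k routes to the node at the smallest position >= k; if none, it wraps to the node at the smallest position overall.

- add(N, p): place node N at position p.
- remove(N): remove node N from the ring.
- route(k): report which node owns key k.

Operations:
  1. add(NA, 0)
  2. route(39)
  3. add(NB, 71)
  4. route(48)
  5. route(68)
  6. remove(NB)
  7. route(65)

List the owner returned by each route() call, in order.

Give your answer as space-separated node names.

Answer: NA NB NB NA

Derivation:
Op 1: add NA@0 -> ring=[0:NA]
Op 2: route key 39: none >= 39, wrap to smallest pos 0 -> NA
Op 3: add NB@71 -> ring=[0:NA,71:NB]
Op 4: route key 48: smallest pos >= 48 is 71 -> NB
Op 5: route key 68: smallest pos >= 68 is 71 -> NB
Op 6: remove NB -> ring=[0:NA]
Op 7: route key 65: none >= 65, wrap to smallest pos 0 -> NA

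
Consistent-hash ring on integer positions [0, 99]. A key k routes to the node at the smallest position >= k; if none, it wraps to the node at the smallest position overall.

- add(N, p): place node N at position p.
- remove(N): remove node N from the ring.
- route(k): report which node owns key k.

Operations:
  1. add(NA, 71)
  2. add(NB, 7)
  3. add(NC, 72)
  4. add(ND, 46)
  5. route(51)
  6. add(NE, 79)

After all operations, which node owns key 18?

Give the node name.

Answer: ND

Derivation:
Op 1: add NA@71 -> ring=[71:NA]
Op 2: add NB@7 -> ring=[7:NB,71:NA]
Op 3: add NC@72 -> ring=[7:NB,71:NA,72:NC]
Op 4: add ND@46 -> ring=[7:NB,46:ND,71:NA,72:NC]
Op 5: route key 51: smallest pos >= 51 is 71 -> NA
Op 6: add NE@79 -> ring=[7:NB,46:ND,71:NA,72:NC,79:NE]
Final route key 18: smallest pos >= 18 is 46 -> ND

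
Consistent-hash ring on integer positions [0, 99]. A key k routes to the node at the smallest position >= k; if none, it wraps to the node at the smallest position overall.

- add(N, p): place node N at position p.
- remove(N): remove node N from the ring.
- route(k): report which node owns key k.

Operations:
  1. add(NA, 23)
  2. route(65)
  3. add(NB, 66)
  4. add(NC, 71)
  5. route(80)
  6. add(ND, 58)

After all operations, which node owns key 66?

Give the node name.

Answer: NB

Derivation:
Op 1: add NA@23 -> ring=[23:NA]
Op 2: route key 65: none >= 65, wrap to smallest pos 23 -> NA
Op 3: add NB@66 -> ring=[23:NA,66:NB]
Op 4: add NC@71 -> ring=[23:NA,66:NB,71:NC]
Op 5: route key 80: none >= 80, wrap to smallest pos 23 -> NA
Op 6: add ND@58 -> ring=[23:NA,58:ND,66:NB,71:NC]
Final route key 66: smallest pos >= 66 is 66 -> NB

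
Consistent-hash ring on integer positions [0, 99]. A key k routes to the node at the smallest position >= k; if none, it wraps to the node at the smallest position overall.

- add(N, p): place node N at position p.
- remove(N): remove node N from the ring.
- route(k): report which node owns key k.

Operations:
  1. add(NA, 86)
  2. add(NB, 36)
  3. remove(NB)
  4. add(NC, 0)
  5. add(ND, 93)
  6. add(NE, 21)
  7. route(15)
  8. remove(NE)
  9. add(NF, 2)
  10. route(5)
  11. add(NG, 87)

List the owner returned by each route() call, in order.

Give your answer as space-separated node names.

Op 1: add NA@86 -> ring=[86:NA]
Op 2: add NB@36 -> ring=[36:NB,86:NA]
Op 3: remove NB -> ring=[86:NA]
Op 4: add NC@0 -> ring=[0:NC,86:NA]
Op 5: add ND@93 -> ring=[0:NC,86:NA,93:ND]
Op 6: add NE@21 -> ring=[0:NC,21:NE,86:NA,93:ND]
Op 7: route key 15: smallest pos >= 15 is 21 -> NE
Op 8: remove NE -> ring=[0:NC,86:NA,93:ND]
Op 9: add NF@2 -> ring=[0:NC,2:NF,86:NA,93:ND]
Op 10: route key 5: smallest pos >= 5 is 86 -> NA
Op 11: add NG@87 -> ring=[0:NC,2:NF,86:NA,87:NG,93:ND]

Answer: NE NA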